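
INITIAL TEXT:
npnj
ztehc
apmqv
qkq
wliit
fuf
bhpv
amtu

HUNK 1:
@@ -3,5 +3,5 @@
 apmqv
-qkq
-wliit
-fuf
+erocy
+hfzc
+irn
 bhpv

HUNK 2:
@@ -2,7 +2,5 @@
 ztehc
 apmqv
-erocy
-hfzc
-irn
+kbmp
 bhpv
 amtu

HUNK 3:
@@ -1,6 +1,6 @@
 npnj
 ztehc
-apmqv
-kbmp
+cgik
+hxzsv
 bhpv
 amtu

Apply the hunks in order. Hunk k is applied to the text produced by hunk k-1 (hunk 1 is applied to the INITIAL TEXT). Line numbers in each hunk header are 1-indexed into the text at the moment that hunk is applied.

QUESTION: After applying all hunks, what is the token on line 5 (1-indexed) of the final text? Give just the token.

Hunk 1: at line 3 remove [qkq,wliit,fuf] add [erocy,hfzc,irn] -> 8 lines: npnj ztehc apmqv erocy hfzc irn bhpv amtu
Hunk 2: at line 2 remove [erocy,hfzc,irn] add [kbmp] -> 6 lines: npnj ztehc apmqv kbmp bhpv amtu
Hunk 3: at line 1 remove [apmqv,kbmp] add [cgik,hxzsv] -> 6 lines: npnj ztehc cgik hxzsv bhpv amtu
Final line 5: bhpv

Answer: bhpv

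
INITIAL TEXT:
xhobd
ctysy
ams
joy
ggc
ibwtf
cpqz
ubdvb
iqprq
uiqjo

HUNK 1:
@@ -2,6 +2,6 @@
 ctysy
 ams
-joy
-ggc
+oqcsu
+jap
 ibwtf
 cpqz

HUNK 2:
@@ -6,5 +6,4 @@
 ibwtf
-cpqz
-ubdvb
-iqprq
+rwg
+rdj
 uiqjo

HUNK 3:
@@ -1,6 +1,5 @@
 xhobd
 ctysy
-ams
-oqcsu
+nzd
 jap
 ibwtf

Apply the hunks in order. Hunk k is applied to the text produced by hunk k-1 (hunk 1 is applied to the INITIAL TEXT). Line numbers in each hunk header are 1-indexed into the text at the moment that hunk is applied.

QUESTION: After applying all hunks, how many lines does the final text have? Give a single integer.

Answer: 8

Derivation:
Hunk 1: at line 2 remove [joy,ggc] add [oqcsu,jap] -> 10 lines: xhobd ctysy ams oqcsu jap ibwtf cpqz ubdvb iqprq uiqjo
Hunk 2: at line 6 remove [cpqz,ubdvb,iqprq] add [rwg,rdj] -> 9 lines: xhobd ctysy ams oqcsu jap ibwtf rwg rdj uiqjo
Hunk 3: at line 1 remove [ams,oqcsu] add [nzd] -> 8 lines: xhobd ctysy nzd jap ibwtf rwg rdj uiqjo
Final line count: 8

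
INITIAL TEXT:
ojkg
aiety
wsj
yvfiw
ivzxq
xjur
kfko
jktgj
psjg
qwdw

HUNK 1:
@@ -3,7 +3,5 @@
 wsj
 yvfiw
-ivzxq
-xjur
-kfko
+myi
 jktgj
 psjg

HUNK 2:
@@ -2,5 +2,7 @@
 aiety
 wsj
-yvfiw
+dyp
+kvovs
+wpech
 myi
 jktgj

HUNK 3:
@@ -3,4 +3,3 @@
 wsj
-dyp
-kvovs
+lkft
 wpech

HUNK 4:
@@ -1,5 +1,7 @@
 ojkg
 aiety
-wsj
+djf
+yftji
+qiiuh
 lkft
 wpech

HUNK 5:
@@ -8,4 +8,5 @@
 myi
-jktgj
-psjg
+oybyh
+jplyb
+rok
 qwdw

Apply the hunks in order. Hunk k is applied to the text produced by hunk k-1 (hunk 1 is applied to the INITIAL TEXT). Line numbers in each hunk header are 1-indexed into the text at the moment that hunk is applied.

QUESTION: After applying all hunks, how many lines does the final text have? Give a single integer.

Hunk 1: at line 3 remove [ivzxq,xjur,kfko] add [myi] -> 8 lines: ojkg aiety wsj yvfiw myi jktgj psjg qwdw
Hunk 2: at line 2 remove [yvfiw] add [dyp,kvovs,wpech] -> 10 lines: ojkg aiety wsj dyp kvovs wpech myi jktgj psjg qwdw
Hunk 3: at line 3 remove [dyp,kvovs] add [lkft] -> 9 lines: ojkg aiety wsj lkft wpech myi jktgj psjg qwdw
Hunk 4: at line 1 remove [wsj] add [djf,yftji,qiiuh] -> 11 lines: ojkg aiety djf yftji qiiuh lkft wpech myi jktgj psjg qwdw
Hunk 5: at line 8 remove [jktgj,psjg] add [oybyh,jplyb,rok] -> 12 lines: ojkg aiety djf yftji qiiuh lkft wpech myi oybyh jplyb rok qwdw
Final line count: 12

Answer: 12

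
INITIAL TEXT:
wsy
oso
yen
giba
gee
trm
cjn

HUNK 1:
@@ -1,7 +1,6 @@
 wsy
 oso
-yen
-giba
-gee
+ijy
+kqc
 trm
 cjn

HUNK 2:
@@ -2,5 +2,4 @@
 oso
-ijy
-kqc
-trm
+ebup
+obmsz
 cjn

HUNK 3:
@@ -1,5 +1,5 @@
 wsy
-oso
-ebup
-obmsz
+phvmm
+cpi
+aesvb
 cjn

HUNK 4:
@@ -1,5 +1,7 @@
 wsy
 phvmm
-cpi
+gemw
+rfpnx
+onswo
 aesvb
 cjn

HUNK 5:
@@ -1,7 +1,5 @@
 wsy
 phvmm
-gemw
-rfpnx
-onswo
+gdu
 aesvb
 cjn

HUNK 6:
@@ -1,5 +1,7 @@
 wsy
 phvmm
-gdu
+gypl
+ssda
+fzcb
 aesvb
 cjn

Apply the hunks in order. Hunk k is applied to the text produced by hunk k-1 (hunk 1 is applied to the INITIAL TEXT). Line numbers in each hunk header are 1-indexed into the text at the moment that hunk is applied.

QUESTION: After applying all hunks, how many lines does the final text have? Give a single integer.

Hunk 1: at line 1 remove [yen,giba,gee] add [ijy,kqc] -> 6 lines: wsy oso ijy kqc trm cjn
Hunk 2: at line 2 remove [ijy,kqc,trm] add [ebup,obmsz] -> 5 lines: wsy oso ebup obmsz cjn
Hunk 3: at line 1 remove [oso,ebup,obmsz] add [phvmm,cpi,aesvb] -> 5 lines: wsy phvmm cpi aesvb cjn
Hunk 4: at line 1 remove [cpi] add [gemw,rfpnx,onswo] -> 7 lines: wsy phvmm gemw rfpnx onswo aesvb cjn
Hunk 5: at line 1 remove [gemw,rfpnx,onswo] add [gdu] -> 5 lines: wsy phvmm gdu aesvb cjn
Hunk 6: at line 1 remove [gdu] add [gypl,ssda,fzcb] -> 7 lines: wsy phvmm gypl ssda fzcb aesvb cjn
Final line count: 7

Answer: 7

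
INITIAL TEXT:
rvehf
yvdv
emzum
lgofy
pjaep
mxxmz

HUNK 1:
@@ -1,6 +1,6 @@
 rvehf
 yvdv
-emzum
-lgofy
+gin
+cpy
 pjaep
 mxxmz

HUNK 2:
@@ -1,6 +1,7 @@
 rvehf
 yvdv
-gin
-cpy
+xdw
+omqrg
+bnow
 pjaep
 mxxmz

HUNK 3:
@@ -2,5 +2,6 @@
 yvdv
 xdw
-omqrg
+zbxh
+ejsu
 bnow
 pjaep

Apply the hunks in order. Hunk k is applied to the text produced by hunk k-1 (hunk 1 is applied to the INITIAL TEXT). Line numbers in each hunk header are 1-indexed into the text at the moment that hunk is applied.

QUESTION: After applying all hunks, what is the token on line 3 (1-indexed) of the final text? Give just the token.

Hunk 1: at line 1 remove [emzum,lgofy] add [gin,cpy] -> 6 lines: rvehf yvdv gin cpy pjaep mxxmz
Hunk 2: at line 1 remove [gin,cpy] add [xdw,omqrg,bnow] -> 7 lines: rvehf yvdv xdw omqrg bnow pjaep mxxmz
Hunk 3: at line 2 remove [omqrg] add [zbxh,ejsu] -> 8 lines: rvehf yvdv xdw zbxh ejsu bnow pjaep mxxmz
Final line 3: xdw

Answer: xdw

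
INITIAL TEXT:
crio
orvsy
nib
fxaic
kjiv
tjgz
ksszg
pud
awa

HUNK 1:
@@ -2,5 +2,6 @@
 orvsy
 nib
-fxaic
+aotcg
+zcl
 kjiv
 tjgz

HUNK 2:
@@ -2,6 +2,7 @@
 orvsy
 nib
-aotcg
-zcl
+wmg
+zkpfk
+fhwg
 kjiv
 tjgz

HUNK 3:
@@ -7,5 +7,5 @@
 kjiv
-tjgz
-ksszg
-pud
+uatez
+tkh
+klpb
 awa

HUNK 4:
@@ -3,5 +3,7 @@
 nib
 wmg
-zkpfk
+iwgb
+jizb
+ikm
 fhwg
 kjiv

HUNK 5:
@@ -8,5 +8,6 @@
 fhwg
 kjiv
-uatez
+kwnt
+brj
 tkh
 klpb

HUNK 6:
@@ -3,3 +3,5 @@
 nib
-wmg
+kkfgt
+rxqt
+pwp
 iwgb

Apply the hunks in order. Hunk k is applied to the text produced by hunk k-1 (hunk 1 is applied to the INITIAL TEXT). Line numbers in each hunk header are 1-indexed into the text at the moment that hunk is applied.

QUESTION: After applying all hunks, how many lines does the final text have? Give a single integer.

Answer: 16

Derivation:
Hunk 1: at line 2 remove [fxaic] add [aotcg,zcl] -> 10 lines: crio orvsy nib aotcg zcl kjiv tjgz ksszg pud awa
Hunk 2: at line 2 remove [aotcg,zcl] add [wmg,zkpfk,fhwg] -> 11 lines: crio orvsy nib wmg zkpfk fhwg kjiv tjgz ksszg pud awa
Hunk 3: at line 7 remove [tjgz,ksszg,pud] add [uatez,tkh,klpb] -> 11 lines: crio orvsy nib wmg zkpfk fhwg kjiv uatez tkh klpb awa
Hunk 4: at line 3 remove [zkpfk] add [iwgb,jizb,ikm] -> 13 lines: crio orvsy nib wmg iwgb jizb ikm fhwg kjiv uatez tkh klpb awa
Hunk 5: at line 8 remove [uatez] add [kwnt,brj] -> 14 lines: crio orvsy nib wmg iwgb jizb ikm fhwg kjiv kwnt brj tkh klpb awa
Hunk 6: at line 3 remove [wmg] add [kkfgt,rxqt,pwp] -> 16 lines: crio orvsy nib kkfgt rxqt pwp iwgb jizb ikm fhwg kjiv kwnt brj tkh klpb awa
Final line count: 16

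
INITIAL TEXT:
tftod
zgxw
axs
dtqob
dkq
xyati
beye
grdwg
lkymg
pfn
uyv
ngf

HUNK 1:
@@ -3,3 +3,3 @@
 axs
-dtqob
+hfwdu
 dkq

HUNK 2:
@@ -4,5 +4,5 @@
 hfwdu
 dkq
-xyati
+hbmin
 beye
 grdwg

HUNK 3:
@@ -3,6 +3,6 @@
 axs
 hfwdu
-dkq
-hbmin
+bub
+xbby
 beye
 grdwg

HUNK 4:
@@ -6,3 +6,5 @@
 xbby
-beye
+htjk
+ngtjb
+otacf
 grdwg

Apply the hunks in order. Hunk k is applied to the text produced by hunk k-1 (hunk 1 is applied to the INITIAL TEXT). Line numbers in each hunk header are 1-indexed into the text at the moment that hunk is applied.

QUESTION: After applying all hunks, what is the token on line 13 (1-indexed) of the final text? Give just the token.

Hunk 1: at line 3 remove [dtqob] add [hfwdu] -> 12 lines: tftod zgxw axs hfwdu dkq xyati beye grdwg lkymg pfn uyv ngf
Hunk 2: at line 4 remove [xyati] add [hbmin] -> 12 lines: tftod zgxw axs hfwdu dkq hbmin beye grdwg lkymg pfn uyv ngf
Hunk 3: at line 3 remove [dkq,hbmin] add [bub,xbby] -> 12 lines: tftod zgxw axs hfwdu bub xbby beye grdwg lkymg pfn uyv ngf
Hunk 4: at line 6 remove [beye] add [htjk,ngtjb,otacf] -> 14 lines: tftod zgxw axs hfwdu bub xbby htjk ngtjb otacf grdwg lkymg pfn uyv ngf
Final line 13: uyv

Answer: uyv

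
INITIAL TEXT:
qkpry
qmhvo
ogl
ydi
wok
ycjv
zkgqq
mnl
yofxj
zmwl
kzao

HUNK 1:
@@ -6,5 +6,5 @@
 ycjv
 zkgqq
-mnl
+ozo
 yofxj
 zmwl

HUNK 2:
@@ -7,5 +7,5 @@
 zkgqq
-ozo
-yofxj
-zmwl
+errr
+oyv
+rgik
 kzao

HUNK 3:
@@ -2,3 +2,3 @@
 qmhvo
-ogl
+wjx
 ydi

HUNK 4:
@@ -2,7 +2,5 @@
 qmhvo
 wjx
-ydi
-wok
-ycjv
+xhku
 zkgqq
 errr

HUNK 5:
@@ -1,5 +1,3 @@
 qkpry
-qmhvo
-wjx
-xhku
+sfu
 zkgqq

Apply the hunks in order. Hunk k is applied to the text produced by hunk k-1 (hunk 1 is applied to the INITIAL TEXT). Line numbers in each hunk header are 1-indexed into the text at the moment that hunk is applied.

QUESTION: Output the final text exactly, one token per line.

Answer: qkpry
sfu
zkgqq
errr
oyv
rgik
kzao

Derivation:
Hunk 1: at line 6 remove [mnl] add [ozo] -> 11 lines: qkpry qmhvo ogl ydi wok ycjv zkgqq ozo yofxj zmwl kzao
Hunk 2: at line 7 remove [ozo,yofxj,zmwl] add [errr,oyv,rgik] -> 11 lines: qkpry qmhvo ogl ydi wok ycjv zkgqq errr oyv rgik kzao
Hunk 3: at line 2 remove [ogl] add [wjx] -> 11 lines: qkpry qmhvo wjx ydi wok ycjv zkgqq errr oyv rgik kzao
Hunk 4: at line 2 remove [ydi,wok,ycjv] add [xhku] -> 9 lines: qkpry qmhvo wjx xhku zkgqq errr oyv rgik kzao
Hunk 5: at line 1 remove [qmhvo,wjx,xhku] add [sfu] -> 7 lines: qkpry sfu zkgqq errr oyv rgik kzao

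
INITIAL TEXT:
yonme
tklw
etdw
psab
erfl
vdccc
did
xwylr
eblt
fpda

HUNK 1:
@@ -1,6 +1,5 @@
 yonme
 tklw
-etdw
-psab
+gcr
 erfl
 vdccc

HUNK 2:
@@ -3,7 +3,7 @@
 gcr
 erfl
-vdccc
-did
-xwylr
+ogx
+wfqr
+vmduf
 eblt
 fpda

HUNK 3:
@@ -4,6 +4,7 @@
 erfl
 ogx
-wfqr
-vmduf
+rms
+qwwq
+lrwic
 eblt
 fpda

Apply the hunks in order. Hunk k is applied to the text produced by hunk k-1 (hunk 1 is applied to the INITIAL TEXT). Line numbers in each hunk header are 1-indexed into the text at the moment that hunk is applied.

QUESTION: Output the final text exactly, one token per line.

Answer: yonme
tklw
gcr
erfl
ogx
rms
qwwq
lrwic
eblt
fpda

Derivation:
Hunk 1: at line 1 remove [etdw,psab] add [gcr] -> 9 lines: yonme tklw gcr erfl vdccc did xwylr eblt fpda
Hunk 2: at line 3 remove [vdccc,did,xwylr] add [ogx,wfqr,vmduf] -> 9 lines: yonme tklw gcr erfl ogx wfqr vmduf eblt fpda
Hunk 3: at line 4 remove [wfqr,vmduf] add [rms,qwwq,lrwic] -> 10 lines: yonme tklw gcr erfl ogx rms qwwq lrwic eblt fpda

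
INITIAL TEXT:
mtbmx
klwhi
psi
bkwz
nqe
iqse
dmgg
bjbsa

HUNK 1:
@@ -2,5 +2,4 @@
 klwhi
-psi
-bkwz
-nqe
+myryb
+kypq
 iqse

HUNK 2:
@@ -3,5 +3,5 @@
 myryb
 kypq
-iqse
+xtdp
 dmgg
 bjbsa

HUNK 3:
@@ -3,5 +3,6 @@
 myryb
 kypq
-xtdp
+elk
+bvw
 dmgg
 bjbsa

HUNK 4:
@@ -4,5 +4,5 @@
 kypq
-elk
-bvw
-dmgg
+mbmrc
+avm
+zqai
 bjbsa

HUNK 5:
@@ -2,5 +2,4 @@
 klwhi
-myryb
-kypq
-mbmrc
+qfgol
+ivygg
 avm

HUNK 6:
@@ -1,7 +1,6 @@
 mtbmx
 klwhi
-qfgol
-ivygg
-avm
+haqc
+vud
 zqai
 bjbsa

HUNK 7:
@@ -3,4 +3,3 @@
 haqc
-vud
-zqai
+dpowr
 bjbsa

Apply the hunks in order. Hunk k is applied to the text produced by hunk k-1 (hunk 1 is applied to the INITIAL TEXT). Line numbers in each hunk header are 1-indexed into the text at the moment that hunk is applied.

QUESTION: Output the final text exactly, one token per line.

Answer: mtbmx
klwhi
haqc
dpowr
bjbsa

Derivation:
Hunk 1: at line 2 remove [psi,bkwz,nqe] add [myryb,kypq] -> 7 lines: mtbmx klwhi myryb kypq iqse dmgg bjbsa
Hunk 2: at line 3 remove [iqse] add [xtdp] -> 7 lines: mtbmx klwhi myryb kypq xtdp dmgg bjbsa
Hunk 3: at line 3 remove [xtdp] add [elk,bvw] -> 8 lines: mtbmx klwhi myryb kypq elk bvw dmgg bjbsa
Hunk 4: at line 4 remove [elk,bvw,dmgg] add [mbmrc,avm,zqai] -> 8 lines: mtbmx klwhi myryb kypq mbmrc avm zqai bjbsa
Hunk 5: at line 2 remove [myryb,kypq,mbmrc] add [qfgol,ivygg] -> 7 lines: mtbmx klwhi qfgol ivygg avm zqai bjbsa
Hunk 6: at line 1 remove [qfgol,ivygg,avm] add [haqc,vud] -> 6 lines: mtbmx klwhi haqc vud zqai bjbsa
Hunk 7: at line 3 remove [vud,zqai] add [dpowr] -> 5 lines: mtbmx klwhi haqc dpowr bjbsa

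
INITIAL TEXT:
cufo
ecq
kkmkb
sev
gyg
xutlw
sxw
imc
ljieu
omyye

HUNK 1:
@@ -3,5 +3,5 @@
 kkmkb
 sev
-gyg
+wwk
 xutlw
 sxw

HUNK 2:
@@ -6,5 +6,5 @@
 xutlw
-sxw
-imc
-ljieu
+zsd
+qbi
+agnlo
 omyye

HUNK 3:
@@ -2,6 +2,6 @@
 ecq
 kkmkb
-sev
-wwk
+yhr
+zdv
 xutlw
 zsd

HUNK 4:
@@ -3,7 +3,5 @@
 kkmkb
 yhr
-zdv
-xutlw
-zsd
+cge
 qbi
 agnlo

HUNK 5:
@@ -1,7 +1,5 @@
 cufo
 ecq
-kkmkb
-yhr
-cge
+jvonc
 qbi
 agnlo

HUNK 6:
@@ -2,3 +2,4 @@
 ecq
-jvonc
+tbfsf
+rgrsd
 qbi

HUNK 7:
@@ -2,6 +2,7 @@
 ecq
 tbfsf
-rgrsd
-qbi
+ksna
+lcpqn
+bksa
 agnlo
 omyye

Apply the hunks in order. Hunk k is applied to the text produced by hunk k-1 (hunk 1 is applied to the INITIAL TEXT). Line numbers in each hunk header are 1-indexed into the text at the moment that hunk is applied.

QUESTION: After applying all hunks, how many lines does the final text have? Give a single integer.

Hunk 1: at line 3 remove [gyg] add [wwk] -> 10 lines: cufo ecq kkmkb sev wwk xutlw sxw imc ljieu omyye
Hunk 2: at line 6 remove [sxw,imc,ljieu] add [zsd,qbi,agnlo] -> 10 lines: cufo ecq kkmkb sev wwk xutlw zsd qbi agnlo omyye
Hunk 3: at line 2 remove [sev,wwk] add [yhr,zdv] -> 10 lines: cufo ecq kkmkb yhr zdv xutlw zsd qbi agnlo omyye
Hunk 4: at line 3 remove [zdv,xutlw,zsd] add [cge] -> 8 lines: cufo ecq kkmkb yhr cge qbi agnlo omyye
Hunk 5: at line 1 remove [kkmkb,yhr,cge] add [jvonc] -> 6 lines: cufo ecq jvonc qbi agnlo omyye
Hunk 6: at line 2 remove [jvonc] add [tbfsf,rgrsd] -> 7 lines: cufo ecq tbfsf rgrsd qbi agnlo omyye
Hunk 7: at line 2 remove [rgrsd,qbi] add [ksna,lcpqn,bksa] -> 8 lines: cufo ecq tbfsf ksna lcpqn bksa agnlo omyye
Final line count: 8

Answer: 8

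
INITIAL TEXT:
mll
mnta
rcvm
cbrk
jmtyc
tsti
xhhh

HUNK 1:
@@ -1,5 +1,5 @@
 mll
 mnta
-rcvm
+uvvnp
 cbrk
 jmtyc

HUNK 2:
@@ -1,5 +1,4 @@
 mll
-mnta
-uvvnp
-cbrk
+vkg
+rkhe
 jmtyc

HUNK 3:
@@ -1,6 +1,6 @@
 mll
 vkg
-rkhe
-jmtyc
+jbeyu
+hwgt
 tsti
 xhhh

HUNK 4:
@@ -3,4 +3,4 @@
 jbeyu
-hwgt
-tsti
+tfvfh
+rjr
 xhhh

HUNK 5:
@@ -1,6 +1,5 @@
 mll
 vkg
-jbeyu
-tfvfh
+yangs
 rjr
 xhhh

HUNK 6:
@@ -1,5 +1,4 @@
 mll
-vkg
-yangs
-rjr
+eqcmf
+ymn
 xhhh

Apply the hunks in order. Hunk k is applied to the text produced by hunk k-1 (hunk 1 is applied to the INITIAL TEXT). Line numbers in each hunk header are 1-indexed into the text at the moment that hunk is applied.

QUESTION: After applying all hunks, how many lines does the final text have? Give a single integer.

Answer: 4

Derivation:
Hunk 1: at line 1 remove [rcvm] add [uvvnp] -> 7 lines: mll mnta uvvnp cbrk jmtyc tsti xhhh
Hunk 2: at line 1 remove [mnta,uvvnp,cbrk] add [vkg,rkhe] -> 6 lines: mll vkg rkhe jmtyc tsti xhhh
Hunk 3: at line 1 remove [rkhe,jmtyc] add [jbeyu,hwgt] -> 6 lines: mll vkg jbeyu hwgt tsti xhhh
Hunk 4: at line 3 remove [hwgt,tsti] add [tfvfh,rjr] -> 6 lines: mll vkg jbeyu tfvfh rjr xhhh
Hunk 5: at line 1 remove [jbeyu,tfvfh] add [yangs] -> 5 lines: mll vkg yangs rjr xhhh
Hunk 6: at line 1 remove [vkg,yangs,rjr] add [eqcmf,ymn] -> 4 lines: mll eqcmf ymn xhhh
Final line count: 4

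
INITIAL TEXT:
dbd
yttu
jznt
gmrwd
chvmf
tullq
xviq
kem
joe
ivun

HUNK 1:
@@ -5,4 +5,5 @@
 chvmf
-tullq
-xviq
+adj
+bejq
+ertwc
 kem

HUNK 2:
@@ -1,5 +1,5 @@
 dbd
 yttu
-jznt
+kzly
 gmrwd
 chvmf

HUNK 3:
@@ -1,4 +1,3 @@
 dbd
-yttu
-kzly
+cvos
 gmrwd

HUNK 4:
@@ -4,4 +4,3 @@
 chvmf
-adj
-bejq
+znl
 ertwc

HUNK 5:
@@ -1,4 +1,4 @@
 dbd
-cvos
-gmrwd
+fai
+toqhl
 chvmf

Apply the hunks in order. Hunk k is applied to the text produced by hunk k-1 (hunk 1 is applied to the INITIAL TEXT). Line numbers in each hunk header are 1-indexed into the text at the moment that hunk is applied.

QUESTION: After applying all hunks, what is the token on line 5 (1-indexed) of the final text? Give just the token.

Answer: znl

Derivation:
Hunk 1: at line 5 remove [tullq,xviq] add [adj,bejq,ertwc] -> 11 lines: dbd yttu jznt gmrwd chvmf adj bejq ertwc kem joe ivun
Hunk 2: at line 1 remove [jznt] add [kzly] -> 11 lines: dbd yttu kzly gmrwd chvmf adj bejq ertwc kem joe ivun
Hunk 3: at line 1 remove [yttu,kzly] add [cvos] -> 10 lines: dbd cvos gmrwd chvmf adj bejq ertwc kem joe ivun
Hunk 4: at line 4 remove [adj,bejq] add [znl] -> 9 lines: dbd cvos gmrwd chvmf znl ertwc kem joe ivun
Hunk 5: at line 1 remove [cvos,gmrwd] add [fai,toqhl] -> 9 lines: dbd fai toqhl chvmf znl ertwc kem joe ivun
Final line 5: znl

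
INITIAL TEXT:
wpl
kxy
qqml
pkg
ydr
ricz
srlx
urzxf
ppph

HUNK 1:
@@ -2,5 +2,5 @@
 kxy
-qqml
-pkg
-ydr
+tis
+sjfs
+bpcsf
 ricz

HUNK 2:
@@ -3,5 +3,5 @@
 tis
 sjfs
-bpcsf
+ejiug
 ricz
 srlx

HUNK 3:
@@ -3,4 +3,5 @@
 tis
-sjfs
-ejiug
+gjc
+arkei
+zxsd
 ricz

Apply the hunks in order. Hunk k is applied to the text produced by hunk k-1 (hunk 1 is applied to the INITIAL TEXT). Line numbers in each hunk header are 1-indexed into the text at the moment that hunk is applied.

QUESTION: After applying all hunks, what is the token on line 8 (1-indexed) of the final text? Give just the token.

Hunk 1: at line 2 remove [qqml,pkg,ydr] add [tis,sjfs,bpcsf] -> 9 lines: wpl kxy tis sjfs bpcsf ricz srlx urzxf ppph
Hunk 2: at line 3 remove [bpcsf] add [ejiug] -> 9 lines: wpl kxy tis sjfs ejiug ricz srlx urzxf ppph
Hunk 3: at line 3 remove [sjfs,ejiug] add [gjc,arkei,zxsd] -> 10 lines: wpl kxy tis gjc arkei zxsd ricz srlx urzxf ppph
Final line 8: srlx

Answer: srlx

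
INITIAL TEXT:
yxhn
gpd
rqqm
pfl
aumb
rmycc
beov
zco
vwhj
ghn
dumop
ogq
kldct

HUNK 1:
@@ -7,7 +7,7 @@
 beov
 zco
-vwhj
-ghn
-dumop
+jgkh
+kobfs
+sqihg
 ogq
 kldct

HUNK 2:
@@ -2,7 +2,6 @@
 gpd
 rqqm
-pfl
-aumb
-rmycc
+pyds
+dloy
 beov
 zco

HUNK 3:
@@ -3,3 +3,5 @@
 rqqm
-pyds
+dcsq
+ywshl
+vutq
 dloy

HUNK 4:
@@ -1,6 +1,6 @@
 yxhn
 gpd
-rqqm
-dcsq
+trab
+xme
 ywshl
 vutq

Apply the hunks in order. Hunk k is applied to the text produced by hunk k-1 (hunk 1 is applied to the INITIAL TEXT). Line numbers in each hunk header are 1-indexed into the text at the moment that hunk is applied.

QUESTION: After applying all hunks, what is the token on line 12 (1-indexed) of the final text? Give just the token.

Answer: sqihg

Derivation:
Hunk 1: at line 7 remove [vwhj,ghn,dumop] add [jgkh,kobfs,sqihg] -> 13 lines: yxhn gpd rqqm pfl aumb rmycc beov zco jgkh kobfs sqihg ogq kldct
Hunk 2: at line 2 remove [pfl,aumb,rmycc] add [pyds,dloy] -> 12 lines: yxhn gpd rqqm pyds dloy beov zco jgkh kobfs sqihg ogq kldct
Hunk 3: at line 3 remove [pyds] add [dcsq,ywshl,vutq] -> 14 lines: yxhn gpd rqqm dcsq ywshl vutq dloy beov zco jgkh kobfs sqihg ogq kldct
Hunk 4: at line 1 remove [rqqm,dcsq] add [trab,xme] -> 14 lines: yxhn gpd trab xme ywshl vutq dloy beov zco jgkh kobfs sqihg ogq kldct
Final line 12: sqihg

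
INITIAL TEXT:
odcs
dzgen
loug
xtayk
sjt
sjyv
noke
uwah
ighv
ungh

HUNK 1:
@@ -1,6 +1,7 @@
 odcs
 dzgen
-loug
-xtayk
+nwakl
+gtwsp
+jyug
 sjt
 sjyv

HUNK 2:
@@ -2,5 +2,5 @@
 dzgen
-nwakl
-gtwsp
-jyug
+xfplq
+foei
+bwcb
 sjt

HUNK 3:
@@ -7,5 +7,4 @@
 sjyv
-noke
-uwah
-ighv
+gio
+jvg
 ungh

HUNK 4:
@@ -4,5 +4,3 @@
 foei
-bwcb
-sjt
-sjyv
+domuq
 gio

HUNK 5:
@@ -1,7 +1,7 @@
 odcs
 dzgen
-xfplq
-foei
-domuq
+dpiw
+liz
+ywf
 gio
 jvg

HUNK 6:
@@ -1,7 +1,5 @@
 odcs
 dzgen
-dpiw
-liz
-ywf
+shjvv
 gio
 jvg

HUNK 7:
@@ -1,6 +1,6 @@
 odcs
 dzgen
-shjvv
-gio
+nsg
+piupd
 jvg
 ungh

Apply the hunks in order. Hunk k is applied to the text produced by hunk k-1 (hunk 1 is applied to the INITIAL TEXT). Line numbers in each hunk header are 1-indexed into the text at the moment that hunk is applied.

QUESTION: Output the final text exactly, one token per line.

Hunk 1: at line 1 remove [loug,xtayk] add [nwakl,gtwsp,jyug] -> 11 lines: odcs dzgen nwakl gtwsp jyug sjt sjyv noke uwah ighv ungh
Hunk 2: at line 2 remove [nwakl,gtwsp,jyug] add [xfplq,foei,bwcb] -> 11 lines: odcs dzgen xfplq foei bwcb sjt sjyv noke uwah ighv ungh
Hunk 3: at line 7 remove [noke,uwah,ighv] add [gio,jvg] -> 10 lines: odcs dzgen xfplq foei bwcb sjt sjyv gio jvg ungh
Hunk 4: at line 4 remove [bwcb,sjt,sjyv] add [domuq] -> 8 lines: odcs dzgen xfplq foei domuq gio jvg ungh
Hunk 5: at line 1 remove [xfplq,foei,domuq] add [dpiw,liz,ywf] -> 8 lines: odcs dzgen dpiw liz ywf gio jvg ungh
Hunk 6: at line 1 remove [dpiw,liz,ywf] add [shjvv] -> 6 lines: odcs dzgen shjvv gio jvg ungh
Hunk 7: at line 1 remove [shjvv,gio] add [nsg,piupd] -> 6 lines: odcs dzgen nsg piupd jvg ungh

Answer: odcs
dzgen
nsg
piupd
jvg
ungh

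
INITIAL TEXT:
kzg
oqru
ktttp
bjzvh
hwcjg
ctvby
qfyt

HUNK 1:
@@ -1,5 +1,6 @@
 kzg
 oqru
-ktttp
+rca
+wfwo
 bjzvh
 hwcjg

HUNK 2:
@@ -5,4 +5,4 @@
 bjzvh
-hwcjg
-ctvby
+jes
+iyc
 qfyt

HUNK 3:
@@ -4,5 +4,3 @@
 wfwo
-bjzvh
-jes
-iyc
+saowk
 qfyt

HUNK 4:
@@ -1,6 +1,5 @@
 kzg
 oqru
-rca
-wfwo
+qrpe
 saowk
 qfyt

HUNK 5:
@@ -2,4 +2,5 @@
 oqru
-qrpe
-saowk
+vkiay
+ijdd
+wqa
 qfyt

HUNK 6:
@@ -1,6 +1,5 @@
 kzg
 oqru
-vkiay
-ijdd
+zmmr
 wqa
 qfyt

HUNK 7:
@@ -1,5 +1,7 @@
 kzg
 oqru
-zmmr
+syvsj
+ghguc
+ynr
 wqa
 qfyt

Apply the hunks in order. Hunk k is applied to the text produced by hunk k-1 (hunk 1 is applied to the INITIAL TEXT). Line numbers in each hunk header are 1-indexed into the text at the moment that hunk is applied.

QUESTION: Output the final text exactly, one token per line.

Answer: kzg
oqru
syvsj
ghguc
ynr
wqa
qfyt

Derivation:
Hunk 1: at line 1 remove [ktttp] add [rca,wfwo] -> 8 lines: kzg oqru rca wfwo bjzvh hwcjg ctvby qfyt
Hunk 2: at line 5 remove [hwcjg,ctvby] add [jes,iyc] -> 8 lines: kzg oqru rca wfwo bjzvh jes iyc qfyt
Hunk 3: at line 4 remove [bjzvh,jes,iyc] add [saowk] -> 6 lines: kzg oqru rca wfwo saowk qfyt
Hunk 4: at line 1 remove [rca,wfwo] add [qrpe] -> 5 lines: kzg oqru qrpe saowk qfyt
Hunk 5: at line 2 remove [qrpe,saowk] add [vkiay,ijdd,wqa] -> 6 lines: kzg oqru vkiay ijdd wqa qfyt
Hunk 6: at line 1 remove [vkiay,ijdd] add [zmmr] -> 5 lines: kzg oqru zmmr wqa qfyt
Hunk 7: at line 1 remove [zmmr] add [syvsj,ghguc,ynr] -> 7 lines: kzg oqru syvsj ghguc ynr wqa qfyt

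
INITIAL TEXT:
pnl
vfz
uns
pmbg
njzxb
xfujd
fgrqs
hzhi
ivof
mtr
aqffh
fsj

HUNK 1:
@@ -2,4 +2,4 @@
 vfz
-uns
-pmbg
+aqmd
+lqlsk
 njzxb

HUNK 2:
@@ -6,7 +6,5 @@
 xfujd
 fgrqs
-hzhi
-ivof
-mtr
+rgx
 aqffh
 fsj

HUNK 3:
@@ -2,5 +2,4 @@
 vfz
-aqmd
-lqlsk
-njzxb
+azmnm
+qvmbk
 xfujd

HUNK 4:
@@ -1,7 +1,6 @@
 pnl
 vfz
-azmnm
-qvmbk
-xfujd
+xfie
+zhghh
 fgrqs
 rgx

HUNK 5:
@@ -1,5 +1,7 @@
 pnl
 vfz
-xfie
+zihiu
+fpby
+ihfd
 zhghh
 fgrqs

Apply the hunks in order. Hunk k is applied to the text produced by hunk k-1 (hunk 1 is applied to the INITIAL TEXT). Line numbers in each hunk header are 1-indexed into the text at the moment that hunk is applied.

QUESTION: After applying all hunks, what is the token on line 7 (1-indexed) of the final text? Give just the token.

Answer: fgrqs

Derivation:
Hunk 1: at line 2 remove [uns,pmbg] add [aqmd,lqlsk] -> 12 lines: pnl vfz aqmd lqlsk njzxb xfujd fgrqs hzhi ivof mtr aqffh fsj
Hunk 2: at line 6 remove [hzhi,ivof,mtr] add [rgx] -> 10 lines: pnl vfz aqmd lqlsk njzxb xfujd fgrqs rgx aqffh fsj
Hunk 3: at line 2 remove [aqmd,lqlsk,njzxb] add [azmnm,qvmbk] -> 9 lines: pnl vfz azmnm qvmbk xfujd fgrqs rgx aqffh fsj
Hunk 4: at line 1 remove [azmnm,qvmbk,xfujd] add [xfie,zhghh] -> 8 lines: pnl vfz xfie zhghh fgrqs rgx aqffh fsj
Hunk 5: at line 1 remove [xfie] add [zihiu,fpby,ihfd] -> 10 lines: pnl vfz zihiu fpby ihfd zhghh fgrqs rgx aqffh fsj
Final line 7: fgrqs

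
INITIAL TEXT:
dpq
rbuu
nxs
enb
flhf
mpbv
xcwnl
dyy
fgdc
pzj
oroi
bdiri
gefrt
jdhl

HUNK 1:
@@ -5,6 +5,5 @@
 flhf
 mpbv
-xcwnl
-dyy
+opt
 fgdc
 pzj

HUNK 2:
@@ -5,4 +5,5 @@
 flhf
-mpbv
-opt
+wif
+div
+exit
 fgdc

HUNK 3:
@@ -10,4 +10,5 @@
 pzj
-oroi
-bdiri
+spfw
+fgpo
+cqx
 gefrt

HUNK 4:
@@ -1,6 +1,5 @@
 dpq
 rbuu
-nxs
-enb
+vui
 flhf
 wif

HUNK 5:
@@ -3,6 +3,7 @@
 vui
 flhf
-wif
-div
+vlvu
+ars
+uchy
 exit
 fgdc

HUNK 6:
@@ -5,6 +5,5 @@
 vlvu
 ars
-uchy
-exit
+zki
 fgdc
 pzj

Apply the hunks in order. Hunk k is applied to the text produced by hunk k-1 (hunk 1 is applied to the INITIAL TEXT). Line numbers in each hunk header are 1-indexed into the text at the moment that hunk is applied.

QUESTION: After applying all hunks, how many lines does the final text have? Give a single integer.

Answer: 14

Derivation:
Hunk 1: at line 5 remove [xcwnl,dyy] add [opt] -> 13 lines: dpq rbuu nxs enb flhf mpbv opt fgdc pzj oroi bdiri gefrt jdhl
Hunk 2: at line 5 remove [mpbv,opt] add [wif,div,exit] -> 14 lines: dpq rbuu nxs enb flhf wif div exit fgdc pzj oroi bdiri gefrt jdhl
Hunk 3: at line 10 remove [oroi,bdiri] add [spfw,fgpo,cqx] -> 15 lines: dpq rbuu nxs enb flhf wif div exit fgdc pzj spfw fgpo cqx gefrt jdhl
Hunk 4: at line 1 remove [nxs,enb] add [vui] -> 14 lines: dpq rbuu vui flhf wif div exit fgdc pzj spfw fgpo cqx gefrt jdhl
Hunk 5: at line 3 remove [wif,div] add [vlvu,ars,uchy] -> 15 lines: dpq rbuu vui flhf vlvu ars uchy exit fgdc pzj spfw fgpo cqx gefrt jdhl
Hunk 6: at line 5 remove [uchy,exit] add [zki] -> 14 lines: dpq rbuu vui flhf vlvu ars zki fgdc pzj spfw fgpo cqx gefrt jdhl
Final line count: 14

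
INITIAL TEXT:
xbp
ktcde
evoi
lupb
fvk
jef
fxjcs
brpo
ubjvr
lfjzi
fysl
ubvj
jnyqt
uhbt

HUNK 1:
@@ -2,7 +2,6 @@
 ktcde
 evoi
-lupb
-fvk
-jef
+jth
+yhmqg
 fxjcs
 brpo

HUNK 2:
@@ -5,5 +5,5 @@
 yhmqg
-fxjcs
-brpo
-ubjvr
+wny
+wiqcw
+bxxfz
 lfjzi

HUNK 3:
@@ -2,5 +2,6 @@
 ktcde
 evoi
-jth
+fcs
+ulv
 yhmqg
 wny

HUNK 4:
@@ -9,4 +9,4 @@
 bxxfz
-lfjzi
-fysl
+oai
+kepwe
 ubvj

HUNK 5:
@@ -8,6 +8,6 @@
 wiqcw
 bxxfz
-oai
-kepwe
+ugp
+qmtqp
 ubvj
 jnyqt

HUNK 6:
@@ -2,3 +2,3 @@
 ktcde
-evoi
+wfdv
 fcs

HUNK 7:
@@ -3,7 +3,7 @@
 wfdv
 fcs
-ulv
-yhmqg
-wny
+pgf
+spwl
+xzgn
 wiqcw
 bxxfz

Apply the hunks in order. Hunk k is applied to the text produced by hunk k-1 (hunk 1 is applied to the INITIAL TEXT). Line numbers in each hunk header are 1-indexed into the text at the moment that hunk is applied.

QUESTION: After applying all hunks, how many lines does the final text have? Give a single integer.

Answer: 14

Derivation:
Hunk 1: at line 2 remove [lupb,fvk,jef] add [jth,yhmqg] -> 13 lines: xbp ktcde evoi jth yhmqg fxjcs brpo ubjvr lfjzi fysl ubvj jnyqt uhbt
Hunk 2: at line 5 remove [fxjcs,brpo,ubjvr] add [wny,wiqcw,bxxfz] -> 13 lines: xbp ktcde evoi jth yhmqg wny wiqcw bxxfz lfjzi fysl ubvj jnyqt uhbt
Hunk 3: at line 2 remove [jth] add [fcs,ulv] -> 14 lines: xbp ktcde evoi fcs ulv yhmqg wny wiqcw bxxfz lfjzi fysl ubvj jnyqt uhbt
Hunk 4: at line 9 remove [lfjzi,fysl] add [oai,kepwe] -> 14 lines: xbp ktcde evoi fcs ulv yhmqg wny wiqcw bxxfz oai kepwe ubvj jnyqt uhbt
Hunk 5: at line 8 remove [oai,kepwe] add [ugp,qmtqp] -> 14 lines: xbp ktcde evoi fcs ulv yhmqg wny wiqcw bxxfz ugp qmtqp ubvj jnyqt uhbt
Hunk 6: at line 2 remove [evoi] add [wfdv] -> 14 lines: xbp ktcde wfdv fcs ulv yhmqg wny wiqcw bxxfz ugp qmtqp ubvj jnyqt uhbt
Hunk 7: at line 3 remove [ulv,yhmqg,wny] add [pgf,spwl,xzgn] -> 14 lines: xbp ktcde wfdv fcs pgf spwl xzgn wiqcw bxxfz ugp qmtqp ubvj jnyqt uhbt
Final line count: 14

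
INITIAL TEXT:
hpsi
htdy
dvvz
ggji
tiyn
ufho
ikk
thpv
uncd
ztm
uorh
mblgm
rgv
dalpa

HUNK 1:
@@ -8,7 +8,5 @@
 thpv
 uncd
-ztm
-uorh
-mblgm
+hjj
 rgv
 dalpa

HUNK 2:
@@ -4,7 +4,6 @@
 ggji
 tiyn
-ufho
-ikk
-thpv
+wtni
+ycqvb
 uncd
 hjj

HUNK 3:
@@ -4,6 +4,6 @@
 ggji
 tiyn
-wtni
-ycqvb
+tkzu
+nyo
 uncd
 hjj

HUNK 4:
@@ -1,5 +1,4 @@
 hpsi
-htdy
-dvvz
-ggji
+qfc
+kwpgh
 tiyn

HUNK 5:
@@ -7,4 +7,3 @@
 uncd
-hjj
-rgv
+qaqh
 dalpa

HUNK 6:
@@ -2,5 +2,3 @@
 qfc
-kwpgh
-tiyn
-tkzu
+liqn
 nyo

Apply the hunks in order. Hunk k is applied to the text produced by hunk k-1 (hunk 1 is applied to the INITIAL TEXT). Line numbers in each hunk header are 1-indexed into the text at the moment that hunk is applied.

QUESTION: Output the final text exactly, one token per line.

Hunk 1: at line 8 remove [ztm,uorh,mblgm] add [hjj] -> 12 lines: hpsi htdy dvvz ggji tiyn ufho ikk thpv uncd hjj rgv dalpa
Hunk 2: at line 4 remove [ufho,ikk,thpv] add [wtni,ycqvb] -> 11 lines: hpsi htdy dvvz ggji tiyn wtni ycqvb uncd hjj rgv dalpa
Hunk 3: at line 4 remove [wtni,ycqvb] add [tkzu,nyo] -> 11 lines: hpsi htdy dvvz ggji tiyn tkzu nyo uncd hjj rgv dalpa
Hunk 4: at line 1 remove [htdy,dvvz,ggji] add [qfc,kwpgh] -> 10 lines: hpsi qfc kwpgh tiyn tkzu nyo uncd hjj rgv dalpa
Hunk 5: at line 7 remove [hjj,rgv] add [qaqh] -> 9 lines: hpsi qfc kwpgh tiyn tkzu nyo uncd qaqh dalpa
Hunk 6: at line 2 remove [kwpgh,tiyn,tkzu] add [liqn] -> 7 lines: hpsi qfc liqn nyo uncd qaqh dalpa

Answer: hpsi
qfc
liqn
nyo
uncd
qaqh
dalpa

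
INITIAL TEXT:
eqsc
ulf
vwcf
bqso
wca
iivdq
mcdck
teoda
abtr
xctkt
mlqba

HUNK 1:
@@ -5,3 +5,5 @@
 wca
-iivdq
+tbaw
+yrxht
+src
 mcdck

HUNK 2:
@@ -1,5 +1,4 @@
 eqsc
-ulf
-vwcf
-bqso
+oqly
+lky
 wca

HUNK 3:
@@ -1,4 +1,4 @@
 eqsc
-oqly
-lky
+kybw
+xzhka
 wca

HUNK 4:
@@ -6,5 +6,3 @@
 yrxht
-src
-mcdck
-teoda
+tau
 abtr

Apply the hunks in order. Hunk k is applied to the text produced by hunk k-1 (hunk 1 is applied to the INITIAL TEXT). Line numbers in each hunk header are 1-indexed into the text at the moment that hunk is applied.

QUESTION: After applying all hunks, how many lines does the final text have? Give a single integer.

Hunk 1: at line 5 remove [iivdq] add [tbaw,yrxht,src] -> 13 lines: eqsc ulf vwcf bqso wca tbaw yrxht src mcdck teoda abtr xctkt mlqba
Hunk 2: at line 1 remove [ulf,vwcf,bqso] add [oqly,lky] -> 12 lines: eqsc oqly lky wca tbaw yrxht src mcdck teoda abtr xctkt mlqba
Hunk 3: at line 1 remove [oqly,lky] add [kybw,xzhka] -> 12 lines: eqsc kybw xzhka wca tbaw yrxht src mcdck teoda abtr xctkt mlqba
Hunk 4: at line 6 remove [src,mcdck,teoda] add [tau] -> 10 lines: eqsc kybw xzhka wca tbaw yrxht tau abtr xctkt mlqba
Final line count: 10

Answer: 10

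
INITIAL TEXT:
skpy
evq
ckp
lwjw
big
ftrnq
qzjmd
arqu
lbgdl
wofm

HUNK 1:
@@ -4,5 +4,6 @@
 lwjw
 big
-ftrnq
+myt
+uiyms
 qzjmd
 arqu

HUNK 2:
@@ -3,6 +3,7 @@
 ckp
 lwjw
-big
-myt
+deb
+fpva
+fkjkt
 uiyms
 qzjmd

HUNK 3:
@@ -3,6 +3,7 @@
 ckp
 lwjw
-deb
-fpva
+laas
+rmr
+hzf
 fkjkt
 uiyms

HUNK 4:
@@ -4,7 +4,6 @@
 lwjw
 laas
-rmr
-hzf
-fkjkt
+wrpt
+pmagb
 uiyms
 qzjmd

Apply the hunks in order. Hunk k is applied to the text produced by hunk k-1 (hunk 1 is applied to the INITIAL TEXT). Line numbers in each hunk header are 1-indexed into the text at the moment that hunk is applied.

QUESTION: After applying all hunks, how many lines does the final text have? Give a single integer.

Answer: 12

Derivation:
Hunk 1: at line 4 remove [ftrnq] add [myt,uiyms] -> 11 lines: skpy evq ckp lwjw big myt uiyms qzjmd arqu lbgdl wofm
Hunk 2: at line 3 remove [big,myt] add [deb,fpva,fkjkt] -> 12 lines: skpy evq ckp lwjw deb fpva fkjkt uiyms qzjmd arqu lbgdl wofm
Hunk 3: at line 3 remove [deb,fpva] add [laas,rmr,hzf] -> 13 lines: skpy evq ckp lwjw laas rmr hzf fkjkt uiyms qzjmd arqu lbgdl wofm
Hunk 4: at line 4 remove [rmr,hzf,fkjkt] add [wrpt,pmagb] -> 12 lines: skpy evq ckp lwjw laas wrpt pmagb uiyms qzjmd arqu lbgdl wofm
Final line count: 12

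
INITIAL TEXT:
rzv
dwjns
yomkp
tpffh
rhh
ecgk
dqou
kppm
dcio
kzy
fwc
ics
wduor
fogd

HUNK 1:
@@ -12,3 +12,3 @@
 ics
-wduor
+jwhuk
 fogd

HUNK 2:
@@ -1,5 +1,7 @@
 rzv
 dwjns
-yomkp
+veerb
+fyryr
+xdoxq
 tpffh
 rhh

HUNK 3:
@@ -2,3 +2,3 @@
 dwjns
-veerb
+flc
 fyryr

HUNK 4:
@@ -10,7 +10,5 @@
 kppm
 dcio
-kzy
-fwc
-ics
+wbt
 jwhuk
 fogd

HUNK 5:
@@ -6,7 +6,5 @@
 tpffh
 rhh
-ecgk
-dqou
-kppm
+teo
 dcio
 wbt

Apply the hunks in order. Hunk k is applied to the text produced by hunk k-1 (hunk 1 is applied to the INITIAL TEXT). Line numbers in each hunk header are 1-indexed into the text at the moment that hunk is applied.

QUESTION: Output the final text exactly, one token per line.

Hunk 1: at line 12 remove [wduor] add [jwhuk] -> 14 lines: rzv dwjns yomkp tpffh rhh ecgk dqou kppm dcio kzy fwc ics jwhuk fogd
Hunk 2: at line 1 remove [yomkp] add [veerb,fyryr,xdoxq] -> 16 lines: rzv dwjns veerb fyryr xdoxq tpffh rhh ecgk dqou kppm dcio kzy fwc ics jwhuk fogd
Hunk 3: at line 2 remove [veerb] add [flc] -> 16 lines: rzv dwjns flc fyryr xdoxq tpffh rhh ecgk dqou kppm dcio kzy fwc ics jwhuk fogd
Hunk 4: at line 10 remove [kzy,fwc,ics] add [wbt] -> 14 lines: rzv dwjns flc fyryr xdoxq tpffh rhh ecgk dqou kppm dcio wbt jwhuk fogd
Hunk 5: at line 6 remove [ecgk,dqou,kppm] add [teo] -> 12 lines: rzv dwjns flc fyryr xdoxq tpffh rhh teo dcio wbt jwhuk fogd

Answer: rzv
dwjns
flc
fyryr
xdoxq
tpffh
rhh
teo
dcio
wbt
jwhuk
fogd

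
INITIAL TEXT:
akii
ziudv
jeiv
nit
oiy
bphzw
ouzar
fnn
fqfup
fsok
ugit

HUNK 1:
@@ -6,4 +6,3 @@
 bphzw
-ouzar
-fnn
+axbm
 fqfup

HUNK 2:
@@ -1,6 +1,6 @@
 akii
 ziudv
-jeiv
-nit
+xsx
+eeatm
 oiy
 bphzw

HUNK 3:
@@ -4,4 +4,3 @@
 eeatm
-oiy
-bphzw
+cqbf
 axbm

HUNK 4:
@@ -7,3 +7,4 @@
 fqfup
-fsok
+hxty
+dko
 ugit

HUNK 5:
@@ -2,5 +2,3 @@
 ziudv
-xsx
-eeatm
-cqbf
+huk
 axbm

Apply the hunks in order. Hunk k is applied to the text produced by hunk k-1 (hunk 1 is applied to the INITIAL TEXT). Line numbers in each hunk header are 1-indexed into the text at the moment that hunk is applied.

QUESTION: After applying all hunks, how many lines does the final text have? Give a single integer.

Hunk 1: at line 6 remove [ouzar,fnn] add [axbm] -> 10 lines: akii ziudv jeiv nit oiy bphzw axbm fqfup fsok ugit
Hunk 2: at line 1 remove [jeiv,nit] add [xsx,eeatm] -> 10 lines: akii ziudv xsx eeatm oiy bphzw axbm fqfup fsok ugit
Hunk 3: at line 4 remove [oiy,bphzw] add [cqbf] -> 9 lines: akii ziudv xsx eeatm cqbf axbm fqfup fsok ugit
Hunk 4: at line 7 remove [fsok] add [hxty,dko] -> 10 lines: akii ziudv xsx eeatm cqbf axbm fqfup hxty dko ugit
Hunk 5: at line 2 remove [xsx,eeatm,cqbf] add [huk] -> 8 lines: akii ziudv huk axbm fqfup hxty dko ugit
Final line count: 8

Answer: 8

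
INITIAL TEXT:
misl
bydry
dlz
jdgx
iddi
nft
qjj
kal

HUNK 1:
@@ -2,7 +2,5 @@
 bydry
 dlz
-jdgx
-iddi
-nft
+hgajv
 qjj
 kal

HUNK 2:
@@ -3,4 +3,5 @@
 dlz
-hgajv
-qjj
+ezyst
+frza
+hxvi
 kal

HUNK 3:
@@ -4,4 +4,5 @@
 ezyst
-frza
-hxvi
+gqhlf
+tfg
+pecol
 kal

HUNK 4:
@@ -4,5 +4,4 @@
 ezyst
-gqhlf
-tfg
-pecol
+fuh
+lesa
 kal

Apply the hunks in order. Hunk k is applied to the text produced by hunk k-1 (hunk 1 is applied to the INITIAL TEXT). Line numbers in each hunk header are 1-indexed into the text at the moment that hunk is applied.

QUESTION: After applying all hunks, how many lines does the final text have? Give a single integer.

Hunk 1: at line 2 remove [jdgx,iddi,nft] add [hgajv] -> 6 lines: misl bydry dlz hgajv qjj kal
Hunk 2: at line 3 remove [hgajv,qjj] add [ezyst,frza,hxvi] -> 7 lines: misl bydry dlz ezyst frza hxvi kal
Hunk 3: at line 4 remove [frza,hxvi] add [gqhlf,tfg,pecol] -> 8 lines: misl bydry dlz ezyst gqhlf tfg pecol kal
Hunk 4: at line 4 remove [gqhlf,tfg,pecol] add [fuh,lesa] -> 7 lines: misl bydry dlz ezyst fuh lesa kal
Final line count: 7

Answer: 7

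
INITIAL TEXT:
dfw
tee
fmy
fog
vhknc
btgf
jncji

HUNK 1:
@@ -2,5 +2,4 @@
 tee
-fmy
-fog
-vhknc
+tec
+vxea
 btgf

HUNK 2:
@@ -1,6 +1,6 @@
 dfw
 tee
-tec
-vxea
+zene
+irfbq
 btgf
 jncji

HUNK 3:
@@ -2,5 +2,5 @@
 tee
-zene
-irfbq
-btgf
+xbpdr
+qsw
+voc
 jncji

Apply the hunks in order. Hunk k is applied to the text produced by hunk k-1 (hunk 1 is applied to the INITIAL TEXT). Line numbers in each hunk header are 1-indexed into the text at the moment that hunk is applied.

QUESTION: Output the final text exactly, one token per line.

Hunk 1: at line 2 remove [fmy,fog,vhknc] add [tec,vxea] -> 6 lines: dfw tee tec vxea btgf jncji
Hunk 2: at line 1 remove [tec,vxea] add [zene,irfbq] -> 6 lines: dfw tee zene irfbq btgf jncji
Hunk 3: at line 2 remove [zene,irfbq,btgf] add [xbpdr,qsw,voc] -> 6 lines: dfw tee xbpdr qsw voc jncji

Answer: dfw
tee
xbpdr
qsw
voc
jncji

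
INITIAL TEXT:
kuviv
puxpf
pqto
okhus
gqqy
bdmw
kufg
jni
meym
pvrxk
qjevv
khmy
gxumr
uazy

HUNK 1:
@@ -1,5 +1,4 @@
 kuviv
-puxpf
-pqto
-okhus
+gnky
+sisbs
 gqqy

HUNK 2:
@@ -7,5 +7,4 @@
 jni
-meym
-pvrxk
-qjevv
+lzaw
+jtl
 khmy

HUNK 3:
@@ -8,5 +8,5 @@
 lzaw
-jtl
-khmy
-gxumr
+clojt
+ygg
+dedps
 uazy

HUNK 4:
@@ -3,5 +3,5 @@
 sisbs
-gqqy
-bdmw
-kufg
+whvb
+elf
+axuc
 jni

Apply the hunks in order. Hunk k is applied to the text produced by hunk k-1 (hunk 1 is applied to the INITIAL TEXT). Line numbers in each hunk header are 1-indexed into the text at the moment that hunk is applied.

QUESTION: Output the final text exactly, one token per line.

Hunk 1: at line 1 remove [puxpf,pqto,okhus] add [gnky,sisbs] -> 13 lines: kuviv gnky sisbs gqqy bdmw kufg jni meym pvrxk qjevv khmy gxumr uazy
Hunk 2: at line 7 remove [meym,pvrxk,qjevv] add [lzaw,jtl] -> 12 lines: kuviv gnky sisbs gqqy bdmw kufg jni lzaw jtl khmy gxumr uazy
Hunk 3: at line 8 remove [jtl,khmy,gxumr] add [clojt,ygg,dedps] -> 12 lines: kuviv gnky sisbs gqqy bdmw kufg jni lzaw clojt ygg dedps uazy
Hunk 4: at line 3 remove [gqqy,bdmw,kufg] add [whvb,elf,axuc] -> 12 lines: kuviv gnky sisbs whvb elf axuc jni lzaw clojt ygg dedps uazy

Answer: kuviv
gnky
sisbs
whvb
elf
axuc
jni
lzaw
clojt
ygg
dedps
uazy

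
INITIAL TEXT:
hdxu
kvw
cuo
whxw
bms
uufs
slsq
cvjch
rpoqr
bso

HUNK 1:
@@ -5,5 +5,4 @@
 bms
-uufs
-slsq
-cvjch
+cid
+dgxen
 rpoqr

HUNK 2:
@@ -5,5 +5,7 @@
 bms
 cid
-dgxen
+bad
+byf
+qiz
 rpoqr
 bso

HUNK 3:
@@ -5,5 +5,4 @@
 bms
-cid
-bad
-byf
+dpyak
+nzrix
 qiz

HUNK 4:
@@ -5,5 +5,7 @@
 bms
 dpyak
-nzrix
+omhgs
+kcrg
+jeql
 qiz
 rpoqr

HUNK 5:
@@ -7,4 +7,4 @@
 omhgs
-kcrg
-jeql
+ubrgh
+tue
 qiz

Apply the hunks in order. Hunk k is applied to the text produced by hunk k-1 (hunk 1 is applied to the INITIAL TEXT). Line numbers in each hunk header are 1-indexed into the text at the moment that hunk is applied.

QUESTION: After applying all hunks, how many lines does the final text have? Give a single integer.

Hunk 1: at line 5 remove [uufs,slsq,cvjch] add [cid,dgxen] -> 9 lines: hdxu kvw cuo whxw bms cid dgxen rpoqr bso
Hunk 2: at line 5 remove [dgxen] add [bad,byf,qiz] -> 11 lines: hdxu kvw cuo whxw bms cid bad byf qiz rpoqr bso
Hunk 3: at line 5 remove [cid,bad,byf] add [dpyak,nzrix] -> 10 lines: hdxu kvw cuo whxw bms dpyak nzrix qiz rpoqr bso
Hunk 4: at line 5 remove [nzrix] add [omhgs,kcrg,jeql] -> 12 lines: hdxu kvw cuo whxw bms dpyak omhgs kcrg jeql qiz rpoqr bso
Hunk 5: at line 7 remove [kcrg,jeql] add [ubrgh,tue] -> 12 lines: hdxu kvw cuo whxw bms dpyak omhgs ubrgh tue qiz rpoqr bso
Final line count: 12

Answer: 12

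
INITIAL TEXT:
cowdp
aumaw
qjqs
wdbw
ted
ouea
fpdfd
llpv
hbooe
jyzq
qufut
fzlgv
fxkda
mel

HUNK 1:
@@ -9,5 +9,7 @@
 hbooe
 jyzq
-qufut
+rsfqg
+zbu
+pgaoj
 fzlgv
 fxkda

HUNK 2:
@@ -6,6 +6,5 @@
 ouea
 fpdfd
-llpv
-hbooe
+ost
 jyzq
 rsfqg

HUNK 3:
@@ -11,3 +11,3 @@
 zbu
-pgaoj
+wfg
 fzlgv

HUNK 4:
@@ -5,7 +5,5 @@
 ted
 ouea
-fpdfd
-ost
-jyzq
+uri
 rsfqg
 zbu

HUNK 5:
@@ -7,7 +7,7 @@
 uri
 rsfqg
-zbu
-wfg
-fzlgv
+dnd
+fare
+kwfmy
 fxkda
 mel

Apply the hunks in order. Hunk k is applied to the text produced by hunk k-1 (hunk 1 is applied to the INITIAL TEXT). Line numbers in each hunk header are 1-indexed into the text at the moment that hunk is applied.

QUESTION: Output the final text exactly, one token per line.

Hunk 1: at line 9 remove [qufut] add [rsfqg,zbu,pgaoj] -> 16 lines: cowdp aumaw qjqs wdbw ted ouea fpdfd llpv hbooe jyzq rsfqg zbu pgaoj fzlgv fxkda mel
Hunk 2: at line 6 remove [llpv,hbooe] add [ost] -> 15 lines: cowdp aumaw qjqs wdbw ted ouea fpdfd ost jyzq rsfqg zbu pgaoj fzlgv fxkda mel
Hunk 3: at line 11 remove [pgaoj] add [wfg] -> 15 lines: cowdp aumaw qjqs wdbw ted ouea fpdfd ost jyzq rsfqg zbu wfg fzlgv fxkda mel
Hunk 4: at line 5 remove [fpdfd,ost,jyzq] add [uri] -> 13 lines: cowdp aumaw qjqs wdbw ted ouea uri rsfqg zbu wfg fzlgv fxkda mel
Hunk 5: at line 7 remove [zbu,wfg,fzlgv] add [dnd,fare,kwfmy] -> 13 lines: cowdp aumaw qjqs wdbw ted ouea uri rsfqg dnd fare kwfmy fxkda mel

Answer: cowdp
aumaw
qjqs
wdbw
ted
ouea
uri
rsfqg
dnd
fare
kwfmy
fxkda
mel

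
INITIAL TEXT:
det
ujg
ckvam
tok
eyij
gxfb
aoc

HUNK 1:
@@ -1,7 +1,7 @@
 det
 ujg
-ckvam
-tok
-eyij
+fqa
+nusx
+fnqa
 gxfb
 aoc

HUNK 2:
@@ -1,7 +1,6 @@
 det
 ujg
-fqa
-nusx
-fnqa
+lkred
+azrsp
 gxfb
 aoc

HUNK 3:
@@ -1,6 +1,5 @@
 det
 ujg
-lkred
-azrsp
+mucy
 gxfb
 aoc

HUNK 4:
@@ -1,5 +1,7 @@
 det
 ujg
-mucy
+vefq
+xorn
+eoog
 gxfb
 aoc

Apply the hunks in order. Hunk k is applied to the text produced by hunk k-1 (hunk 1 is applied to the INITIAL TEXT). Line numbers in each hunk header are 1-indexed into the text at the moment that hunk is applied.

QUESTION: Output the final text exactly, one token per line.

Answer: det
ujg
vefq
xorn
eoog
gxfb
aoc

Derivation:
Hunk 1: at line 1 remove [ckvam,tok,eyij] add [fqa,nusx,fnqa] -> 7 lines: det ujg fqa nusx fnqa gxfb aoc
Hunk 2: at line 1 remove [fqa,nusx,fnqa] add [lkred,azrsp] -> 6 lines: det ujg lkred azrsp gxfb aoc
Hunk 3: at line 1 remove [lkred,azrsp] add [mucy] -> 5 lines: det ujg mucy gxfb aoc
Hunk 4: at line 1 remove [mucy] add [vefq,xorn,eoog] -> 7 lines: det ujg vefq xorn eoog gxfb aoc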